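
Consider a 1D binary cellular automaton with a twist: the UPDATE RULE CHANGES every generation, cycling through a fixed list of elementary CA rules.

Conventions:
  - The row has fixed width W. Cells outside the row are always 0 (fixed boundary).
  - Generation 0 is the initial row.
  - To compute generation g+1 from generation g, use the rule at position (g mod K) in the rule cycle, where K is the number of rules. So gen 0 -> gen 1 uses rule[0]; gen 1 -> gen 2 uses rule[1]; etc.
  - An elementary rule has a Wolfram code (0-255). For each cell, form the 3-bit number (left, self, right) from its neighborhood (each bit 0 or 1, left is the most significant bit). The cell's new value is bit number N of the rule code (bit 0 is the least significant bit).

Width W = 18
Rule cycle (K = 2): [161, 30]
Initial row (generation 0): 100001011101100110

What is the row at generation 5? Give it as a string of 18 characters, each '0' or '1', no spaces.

Gen 0: 100001011101100110
Gen 1 (rule 161): 001100101010000000
Gen 2 (rule 30): 011011101011000000
Gen 3 (rule 161): 000101010100011111
Gen 4 (rule 30): 001101010110110000
Gen 5 (rule 161): 100010101001000111

Answer: 100010101001000111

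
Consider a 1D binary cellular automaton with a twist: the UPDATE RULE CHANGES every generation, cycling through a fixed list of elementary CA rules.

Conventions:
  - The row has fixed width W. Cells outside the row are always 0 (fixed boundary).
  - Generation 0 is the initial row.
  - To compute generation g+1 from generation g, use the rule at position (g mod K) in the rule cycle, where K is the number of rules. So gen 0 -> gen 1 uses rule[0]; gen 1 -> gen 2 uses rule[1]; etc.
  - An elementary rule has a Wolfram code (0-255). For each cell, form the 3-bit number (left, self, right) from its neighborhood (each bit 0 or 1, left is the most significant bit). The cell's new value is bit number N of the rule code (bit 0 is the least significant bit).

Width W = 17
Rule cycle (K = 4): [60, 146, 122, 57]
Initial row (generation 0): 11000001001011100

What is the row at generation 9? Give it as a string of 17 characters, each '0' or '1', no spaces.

Gen 0: 11000001001011100
Gen 1 (rule 60): 10100001101110010
Gen 2 (rule 146): 00010010000101101
Gen 3 (rule 122): 00101101001011110
Gen 4 (rule 57): 10011010100110001
Gen 5 (rule 60): 11010111110101001
Gen 6 (rule 146): 00000011100000110
Gen 7 (rule 122): 00000110110001111
Gen 8 (rule 57): 11110101101101000
Gen 9 (rule 60): 10001111011011100

Answer: 10001111011011100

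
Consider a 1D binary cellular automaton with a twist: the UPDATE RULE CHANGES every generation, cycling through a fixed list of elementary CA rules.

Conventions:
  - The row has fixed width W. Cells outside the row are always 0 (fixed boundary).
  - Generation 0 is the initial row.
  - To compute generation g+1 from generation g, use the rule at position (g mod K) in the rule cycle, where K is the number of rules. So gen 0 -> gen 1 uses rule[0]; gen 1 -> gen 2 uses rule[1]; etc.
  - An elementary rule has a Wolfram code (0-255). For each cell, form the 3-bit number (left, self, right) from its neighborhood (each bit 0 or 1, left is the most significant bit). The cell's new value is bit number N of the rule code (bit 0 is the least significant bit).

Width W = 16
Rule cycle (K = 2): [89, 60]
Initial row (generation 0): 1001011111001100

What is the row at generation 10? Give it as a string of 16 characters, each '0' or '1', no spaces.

Answer: 1100110110000010

Derivation:
Gen 0: 1001011111001100
Gen 1 (rule 89): 0100010001101111
Gen 2 (rule 60): 0110011001011000
Gen 3 (rule 89): 0111011100011111
Gen 4 (rule 60): 0100110010010000
Gen 5 (rule 89): 0010111001001111
Gen 6 (rule 60): 0011100101101000
Gen 7 (rule 89): 1010110001100111
Gen 8 (rule 60): 1111101001010100
Gen 9 (rule 89): 1000100100000011
Gen 10 (rule 60): 1100110110000010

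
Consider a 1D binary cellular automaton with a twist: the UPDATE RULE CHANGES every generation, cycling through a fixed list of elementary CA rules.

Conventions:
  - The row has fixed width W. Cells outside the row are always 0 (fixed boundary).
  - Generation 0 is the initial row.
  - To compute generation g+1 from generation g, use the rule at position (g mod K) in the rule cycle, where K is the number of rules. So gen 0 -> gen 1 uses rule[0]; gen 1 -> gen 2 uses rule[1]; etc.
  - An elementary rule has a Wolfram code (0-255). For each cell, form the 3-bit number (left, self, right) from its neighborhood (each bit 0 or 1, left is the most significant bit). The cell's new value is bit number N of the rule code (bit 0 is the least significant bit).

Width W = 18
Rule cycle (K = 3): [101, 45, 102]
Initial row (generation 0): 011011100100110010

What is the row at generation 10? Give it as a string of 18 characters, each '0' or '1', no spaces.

Gen 0: 011011100100110010
Gen 1 (rule 101): 001100100100010010
Gen 2 (rule 45): 101000100101010010
Gen 3 (rule 102): 111001101111110110
Gen 4 (rule 101): 001000110000011010
Gen 5 (rule 45): 101010100111010110
Gen 6 (rule 102): 111111101001111010
Gen 7 (rule 101): 000000111000001110
Gen 8 (rule 45): 111110100011101000
Gen 9 (rule 102): 000011100100111000
Gen 10 (rule 101): 111000100100001011

Answer: 111000100100001011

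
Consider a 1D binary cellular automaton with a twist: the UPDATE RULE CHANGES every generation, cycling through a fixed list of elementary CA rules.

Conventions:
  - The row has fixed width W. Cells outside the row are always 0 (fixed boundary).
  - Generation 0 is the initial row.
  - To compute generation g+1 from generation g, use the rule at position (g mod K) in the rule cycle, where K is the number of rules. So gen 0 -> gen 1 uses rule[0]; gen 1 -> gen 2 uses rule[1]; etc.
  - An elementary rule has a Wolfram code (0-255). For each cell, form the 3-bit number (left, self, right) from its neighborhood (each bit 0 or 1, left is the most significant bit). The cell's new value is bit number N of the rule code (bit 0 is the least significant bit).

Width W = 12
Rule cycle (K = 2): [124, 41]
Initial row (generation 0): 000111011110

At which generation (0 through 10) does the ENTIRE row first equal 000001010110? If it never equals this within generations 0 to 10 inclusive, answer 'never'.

Answer: never

Derivation:
Gen 0: 000111011110
Gen 1 (rule 124): 000101110011
Gen 2 (rule 41): 110011000010
Gen 3 (rule 124): 111011100011
Gen 4 (rule 41): 100110001010
Gen 5 (rule 124): 110111001111
Gen 6 (rule 41): 101100001000
Gen 7 (rule 124): 111110001100
Gen 8 (rule 41): 100000101001
Gen 9 (rule 124): 110000111101
Gen 10 (rule 41): 100110100010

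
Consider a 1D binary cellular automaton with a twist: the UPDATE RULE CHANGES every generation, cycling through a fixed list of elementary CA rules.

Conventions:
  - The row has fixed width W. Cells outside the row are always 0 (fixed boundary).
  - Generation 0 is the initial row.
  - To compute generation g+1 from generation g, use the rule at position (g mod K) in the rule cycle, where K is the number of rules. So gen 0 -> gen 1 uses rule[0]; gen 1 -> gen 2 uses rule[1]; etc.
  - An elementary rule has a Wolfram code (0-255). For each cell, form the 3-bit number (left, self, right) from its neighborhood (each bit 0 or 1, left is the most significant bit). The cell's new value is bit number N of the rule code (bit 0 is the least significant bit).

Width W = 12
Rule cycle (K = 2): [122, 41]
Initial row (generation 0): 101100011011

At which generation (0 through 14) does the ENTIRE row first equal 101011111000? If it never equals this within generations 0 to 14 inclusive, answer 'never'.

Answer: never

Derivation:
Gen 0: 101100011011
Gen 1 (rule 122): 011110111111
Gen 2 (rule 41): 010001100000
Gen 3 (rule 122): 101011110000
Gen 4 (rule 41): 010110000111
Gen 5 (rule 122): 101111001101
Gen 6 (rule 41): 011000001010
Gen 7 (rule 122): 111100010101
Gen 8 (rule 41): 100001001010
Gen 9 (rule 122): 010010110101
Gen 10 (rule 41): 000001101010
Gen 11 (rule 122): 000011110101
Gen 12 (rule 41): 111010001010
Gen 13 (rule 122): 101101010101
Gen 14 (rule 41): 011010101010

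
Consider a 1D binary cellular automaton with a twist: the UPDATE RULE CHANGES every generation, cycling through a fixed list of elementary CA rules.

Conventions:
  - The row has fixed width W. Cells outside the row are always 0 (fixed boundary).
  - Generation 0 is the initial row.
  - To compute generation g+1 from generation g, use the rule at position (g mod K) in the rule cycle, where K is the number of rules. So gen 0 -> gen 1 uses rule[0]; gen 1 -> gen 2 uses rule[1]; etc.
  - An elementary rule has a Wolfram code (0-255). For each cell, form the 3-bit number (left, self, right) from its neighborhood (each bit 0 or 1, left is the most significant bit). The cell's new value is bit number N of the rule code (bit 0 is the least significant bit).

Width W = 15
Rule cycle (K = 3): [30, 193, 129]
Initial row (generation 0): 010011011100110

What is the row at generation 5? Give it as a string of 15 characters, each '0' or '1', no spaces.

Gen 0: 010011011100110
Gen 1 (rule 30): 111110010011101
Gen 2 (rule 193): 011110000001100
Gen 3 (rule 129): 001100111100001
Gen 4 (rule 30): 011011100010011
Gen 5 (rule 193): 001001101000001

Answer: 001001101000001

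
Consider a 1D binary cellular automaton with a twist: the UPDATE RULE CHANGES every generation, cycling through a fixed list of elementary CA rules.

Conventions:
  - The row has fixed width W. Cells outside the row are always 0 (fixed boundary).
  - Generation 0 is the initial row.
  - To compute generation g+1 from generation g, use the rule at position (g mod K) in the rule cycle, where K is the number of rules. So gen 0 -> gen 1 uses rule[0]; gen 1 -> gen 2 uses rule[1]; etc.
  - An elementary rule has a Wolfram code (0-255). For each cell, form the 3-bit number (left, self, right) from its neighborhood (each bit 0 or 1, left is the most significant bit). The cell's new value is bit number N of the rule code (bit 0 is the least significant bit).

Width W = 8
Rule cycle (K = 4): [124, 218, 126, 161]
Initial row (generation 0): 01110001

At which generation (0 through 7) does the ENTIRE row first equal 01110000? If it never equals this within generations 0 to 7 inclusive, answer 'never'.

Gen 0: 01110001
Gen 1 (rule 124): 01011001
Gen 2 (rule 218): 10011110
Gen 3 (rule 126): 11110011
Gen 4 (rule 161): 01100000
Gen 5 (rule 124): 01110000
Gen 6 (rule 218): 11111000
Gen 7 (rule 126): 10001100

Answer: 5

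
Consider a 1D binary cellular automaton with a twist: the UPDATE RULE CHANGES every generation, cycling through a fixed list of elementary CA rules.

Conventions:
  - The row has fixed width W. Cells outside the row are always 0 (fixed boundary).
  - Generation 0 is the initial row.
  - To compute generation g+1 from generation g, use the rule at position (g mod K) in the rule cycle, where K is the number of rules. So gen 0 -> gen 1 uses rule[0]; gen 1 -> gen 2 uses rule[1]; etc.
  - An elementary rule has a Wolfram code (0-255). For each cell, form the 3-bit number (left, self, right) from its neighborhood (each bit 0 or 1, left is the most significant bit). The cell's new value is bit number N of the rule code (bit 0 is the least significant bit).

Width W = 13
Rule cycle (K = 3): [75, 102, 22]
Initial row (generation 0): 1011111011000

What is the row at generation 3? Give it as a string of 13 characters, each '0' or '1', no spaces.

Answer: 1001100000001

Derivation:
Gen 0: 1011111011000
Gen 1 (rule 75): 0010001011011
Gen 2 (rule 102): 0110011101101
Gen 3 (rule 22): 1001100000001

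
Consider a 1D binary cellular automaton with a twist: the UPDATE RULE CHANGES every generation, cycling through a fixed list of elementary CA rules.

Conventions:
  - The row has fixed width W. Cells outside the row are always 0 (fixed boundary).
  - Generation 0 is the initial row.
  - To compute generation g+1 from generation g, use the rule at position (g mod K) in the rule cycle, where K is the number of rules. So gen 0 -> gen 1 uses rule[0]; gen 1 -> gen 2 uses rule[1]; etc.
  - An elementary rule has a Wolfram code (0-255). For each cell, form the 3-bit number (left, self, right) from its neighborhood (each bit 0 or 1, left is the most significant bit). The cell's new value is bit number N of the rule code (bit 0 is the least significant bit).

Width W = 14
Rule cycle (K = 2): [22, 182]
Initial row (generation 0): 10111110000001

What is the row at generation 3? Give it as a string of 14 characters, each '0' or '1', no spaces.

Answer: 00100100011110

Derivation:
Gen 0: 10111110000001
Gen 1 (rule 22): 10000001000011
Gen 2 (rule 182): 11000011100100
Gen 3 (rule 22): 00100100011110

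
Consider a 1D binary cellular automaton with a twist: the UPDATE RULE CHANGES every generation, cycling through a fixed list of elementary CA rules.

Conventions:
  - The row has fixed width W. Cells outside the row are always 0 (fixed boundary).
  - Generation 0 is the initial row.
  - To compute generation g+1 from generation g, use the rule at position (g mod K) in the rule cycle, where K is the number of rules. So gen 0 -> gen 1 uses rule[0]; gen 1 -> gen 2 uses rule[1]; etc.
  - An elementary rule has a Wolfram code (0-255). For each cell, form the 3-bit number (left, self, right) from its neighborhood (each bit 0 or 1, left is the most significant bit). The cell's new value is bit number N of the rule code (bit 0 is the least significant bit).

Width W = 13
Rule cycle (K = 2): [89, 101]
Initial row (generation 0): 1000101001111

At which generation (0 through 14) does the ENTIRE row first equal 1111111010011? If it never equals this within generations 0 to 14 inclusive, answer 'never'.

Answer: never

Derivation:
Gen 0: 1000101001111
Gen 1 (rule 89): 0110000101001
Gen 2 (rule 101): 0010110111001
Gen 3 (rule 89): 1000110101100
Gen 4 (rule 101): 1010011110101
Gen 5 (rule 89): 0001010010000
Gen 6 (rule 101): 1101110010111
Gen 7 (rule 89): 1101011000101
Gen 8 (rule 101): 0111101010111
Gen 9 (rule 89): 0100100000101
Gen 10 (rule 101): 0100101110111
Gen 11 (rule 89): 0010001010101
Gen 12 (rule 101): 1010101111111
Gen 13 (rule 89): 0000001000001
Gen 14 (rule 101): 1111101011101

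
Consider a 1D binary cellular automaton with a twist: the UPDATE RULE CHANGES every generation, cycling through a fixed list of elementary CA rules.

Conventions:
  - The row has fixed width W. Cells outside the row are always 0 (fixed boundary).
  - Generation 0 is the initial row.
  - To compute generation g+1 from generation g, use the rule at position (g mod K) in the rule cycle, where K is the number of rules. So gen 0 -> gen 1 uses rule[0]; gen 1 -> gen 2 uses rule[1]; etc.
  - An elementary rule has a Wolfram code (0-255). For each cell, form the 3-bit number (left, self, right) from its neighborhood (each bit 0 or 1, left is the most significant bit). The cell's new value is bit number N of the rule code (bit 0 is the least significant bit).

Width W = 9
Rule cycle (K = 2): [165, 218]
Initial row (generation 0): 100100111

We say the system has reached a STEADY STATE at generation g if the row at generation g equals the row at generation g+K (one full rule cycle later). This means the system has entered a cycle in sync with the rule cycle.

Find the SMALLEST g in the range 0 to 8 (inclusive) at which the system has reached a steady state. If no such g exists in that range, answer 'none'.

Gen 0: 100100111
Gen 1 (rule 165): 100100010
Gen 2 (rule 218): 011010101
Gen 3 (rule 165): 000111111
Gen 4 (rule 218): 001111111
Gen 5 (rule 165): 100111110
Gen 6 (rule 218): 011111111
Gen 7 (rule 165): 001111110
Gen 8 (rule 218): 011111111
Gen 9 (rule 165): 001111110
Gen 10 (rule 218): 011111111

Answer: 6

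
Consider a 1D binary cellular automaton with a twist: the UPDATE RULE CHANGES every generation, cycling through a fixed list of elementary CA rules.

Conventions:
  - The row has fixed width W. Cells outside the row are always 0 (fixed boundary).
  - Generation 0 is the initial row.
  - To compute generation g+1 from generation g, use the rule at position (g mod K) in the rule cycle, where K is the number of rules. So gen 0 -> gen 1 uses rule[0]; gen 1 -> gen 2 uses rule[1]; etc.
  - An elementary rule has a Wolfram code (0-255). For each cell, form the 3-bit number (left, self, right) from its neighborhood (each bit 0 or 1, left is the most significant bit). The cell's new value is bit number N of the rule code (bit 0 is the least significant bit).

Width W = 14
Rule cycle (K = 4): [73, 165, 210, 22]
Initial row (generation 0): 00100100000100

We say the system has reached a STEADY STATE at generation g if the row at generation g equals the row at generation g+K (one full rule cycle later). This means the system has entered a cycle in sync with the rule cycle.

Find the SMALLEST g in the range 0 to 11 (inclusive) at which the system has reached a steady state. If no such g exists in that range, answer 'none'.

Answer: 4

Derivation:
Gen 0: 00100100000100
Gen 1 (rule 73): 10000001110001
Gen 2 (rule 165): 10111100100101
Gen 3 (rule 210): 00011111011000
Gen 4 (rule 22): 00100000000100
Gen 5 (rule 73): 10001111110001
Gen 6 (rule 165): 10100111100101
Gen 7 (rule 210): 00011011111000
Gen 8 (rule 22): 00100000000100
Gen 9 (rule 73): 10001111110001
Gen 10 (rule 165): 10100111100101
Gen 11 (rule 210): 00011011111000
Gen 12 (rule 22): 00100000000100
Gen 13 (rule 73): 10001111110001
Gen 14 (rule 165): 10100111100101
Gen 15 (rule 210): 00011011111000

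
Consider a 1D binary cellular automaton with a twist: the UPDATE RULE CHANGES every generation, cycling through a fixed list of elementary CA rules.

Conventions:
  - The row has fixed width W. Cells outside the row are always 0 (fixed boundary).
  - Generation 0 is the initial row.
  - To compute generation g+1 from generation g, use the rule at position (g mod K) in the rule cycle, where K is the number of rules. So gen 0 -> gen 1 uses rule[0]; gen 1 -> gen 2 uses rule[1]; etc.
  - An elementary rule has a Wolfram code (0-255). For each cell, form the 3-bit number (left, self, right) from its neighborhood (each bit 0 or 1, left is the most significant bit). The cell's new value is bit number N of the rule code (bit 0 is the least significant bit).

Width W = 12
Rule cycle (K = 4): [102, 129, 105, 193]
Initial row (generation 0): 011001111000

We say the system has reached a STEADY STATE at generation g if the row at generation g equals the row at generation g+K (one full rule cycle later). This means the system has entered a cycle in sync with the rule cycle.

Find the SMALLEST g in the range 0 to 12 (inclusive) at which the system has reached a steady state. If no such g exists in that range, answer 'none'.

Gen 0: 011001111000
Gen 1 (rule 102): 101010001000
Gen 2 (rule 129): 000000100011
Gen 3 (rule 105): 111110001011
Gen 4 (rule 193): 011110100001
Gen 5 (rule 102): 100011100011
Gen 6 (rule 129): 001001001000
Gen 7 (rule 105): 100000000011
Gen 8 (rule 193): 001111111001
Gen 9 (rule 102): 010000001011
Gen 10 (rule 129): 000111100000
Gen 11 (rule 105): 110100101111
Gen 12 (rule 193): 010000000111
Gen 13 (rule 102): 110000001001
Gen 14 (rule 129): 000111100000
Gen 15 (rule 105): 110100101111
Gen 16 (rule 193): 010000000111

Answer: 10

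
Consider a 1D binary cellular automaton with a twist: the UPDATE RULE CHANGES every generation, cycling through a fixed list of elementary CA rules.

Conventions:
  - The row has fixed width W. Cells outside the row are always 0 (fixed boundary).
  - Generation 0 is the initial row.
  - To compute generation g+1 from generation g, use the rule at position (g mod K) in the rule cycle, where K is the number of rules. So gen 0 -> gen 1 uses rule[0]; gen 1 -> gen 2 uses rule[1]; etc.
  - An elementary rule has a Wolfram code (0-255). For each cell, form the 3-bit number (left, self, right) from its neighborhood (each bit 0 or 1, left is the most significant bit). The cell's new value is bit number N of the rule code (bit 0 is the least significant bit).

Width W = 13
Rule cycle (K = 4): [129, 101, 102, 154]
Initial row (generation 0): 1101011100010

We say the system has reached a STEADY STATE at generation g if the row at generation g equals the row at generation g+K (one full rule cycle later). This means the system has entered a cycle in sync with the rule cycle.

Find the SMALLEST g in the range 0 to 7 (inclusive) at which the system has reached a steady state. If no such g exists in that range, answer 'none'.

Gen 0: 1101011100010
Gen 1 (rule 129): 0000001001000
Gen 2 (rule 101): 1111101001011
Gen 3 (rule 102): 0000111011101
Gen 4 (rule 154): 0001110011000
Gen 5 (rule 129): 1100100000011
Gen 6 (rule 101): 0100101111001
Gen 7 (rule 102): 1101110001011
Gen 8 (rule 154): 1001101010010
Gen 9 (rule 129): 0000000000000
Gen 10 (rule 101): 1111111111111
Gen 11 (rule 102): 0000000000001

Answer: none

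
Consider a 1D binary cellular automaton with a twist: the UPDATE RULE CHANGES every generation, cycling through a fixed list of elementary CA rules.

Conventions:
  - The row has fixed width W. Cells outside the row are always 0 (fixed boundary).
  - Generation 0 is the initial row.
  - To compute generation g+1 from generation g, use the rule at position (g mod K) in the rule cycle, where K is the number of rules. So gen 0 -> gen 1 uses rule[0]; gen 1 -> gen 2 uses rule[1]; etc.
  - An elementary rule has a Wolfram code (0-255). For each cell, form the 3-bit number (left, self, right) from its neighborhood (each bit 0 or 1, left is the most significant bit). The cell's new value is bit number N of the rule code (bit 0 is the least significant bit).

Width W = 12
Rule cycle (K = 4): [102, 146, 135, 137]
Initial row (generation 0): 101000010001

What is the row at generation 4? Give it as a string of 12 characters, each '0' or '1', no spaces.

Answer: 100000000100

Derivation:
Gen 0: 101000010001
Gen 1 (rule 102): 111000110011
Gen 2 (rule 146): 010101001100
Gen 3 (rule 135): 110101010001
Gen 4 (rule 137): 100000000100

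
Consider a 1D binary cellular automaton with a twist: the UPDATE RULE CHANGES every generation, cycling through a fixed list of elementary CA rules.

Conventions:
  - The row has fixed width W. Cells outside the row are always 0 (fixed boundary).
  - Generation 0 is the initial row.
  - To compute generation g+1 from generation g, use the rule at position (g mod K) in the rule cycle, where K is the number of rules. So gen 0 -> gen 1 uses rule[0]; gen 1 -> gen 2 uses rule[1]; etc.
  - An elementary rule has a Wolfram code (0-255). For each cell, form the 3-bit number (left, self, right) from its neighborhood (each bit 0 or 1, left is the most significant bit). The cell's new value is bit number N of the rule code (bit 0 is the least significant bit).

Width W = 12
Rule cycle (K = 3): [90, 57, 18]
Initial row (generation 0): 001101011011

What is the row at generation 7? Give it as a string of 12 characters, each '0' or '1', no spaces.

Answer: 001111001111

Derivation:
Gen 0: 001101011011
Gen 1 (rule 90): 011100011011
Gen 2 (rule 57): 010011010110
Gen 3 (rule 18): 101100000001
Gen 4 (rule 90): 001110000010
Gen 5 (rule 57): 101001111001
Gen 6 (rule 18): 000110000110
Gen 7 (rule 90): 001111001111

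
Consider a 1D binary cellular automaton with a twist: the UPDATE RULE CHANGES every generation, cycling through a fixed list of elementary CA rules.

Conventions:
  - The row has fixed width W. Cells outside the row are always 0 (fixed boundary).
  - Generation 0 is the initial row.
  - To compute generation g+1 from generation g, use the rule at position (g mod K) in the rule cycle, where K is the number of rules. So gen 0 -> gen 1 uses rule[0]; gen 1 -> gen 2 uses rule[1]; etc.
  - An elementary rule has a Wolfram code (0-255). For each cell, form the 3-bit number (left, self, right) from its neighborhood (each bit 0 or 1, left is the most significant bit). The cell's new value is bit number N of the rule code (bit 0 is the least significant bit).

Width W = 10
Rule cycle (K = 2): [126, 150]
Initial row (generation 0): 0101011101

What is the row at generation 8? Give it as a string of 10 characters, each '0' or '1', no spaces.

Gen 0: 0101011101
Gen 1 (rule 126): 1111110111
Gen 2 (rule 150): 0111100010
Gen 3 (rule 126): 1100110111
Gen 4 (rule 150): 0011000010
Gen 5 (rule 126): 0111100111
Gen 6 (rule 150): 1011011010
Gen 7 (rule 126): 1111111111
Gen 8 (rule 150): 0111111110

Answer: 0111111110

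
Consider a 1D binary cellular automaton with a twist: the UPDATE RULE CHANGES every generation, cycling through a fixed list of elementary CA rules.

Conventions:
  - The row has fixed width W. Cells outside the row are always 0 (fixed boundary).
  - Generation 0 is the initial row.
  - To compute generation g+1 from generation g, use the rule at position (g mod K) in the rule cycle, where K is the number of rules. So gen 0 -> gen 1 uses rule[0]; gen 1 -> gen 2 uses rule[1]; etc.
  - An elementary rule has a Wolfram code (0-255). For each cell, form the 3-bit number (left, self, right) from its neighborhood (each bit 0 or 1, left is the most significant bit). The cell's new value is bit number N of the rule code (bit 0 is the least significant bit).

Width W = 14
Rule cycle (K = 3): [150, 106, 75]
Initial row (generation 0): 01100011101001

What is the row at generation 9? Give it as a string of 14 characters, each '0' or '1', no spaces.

Answer: 00110001001100

Derivation:
Gen 0: 01100011101001
Gen 1 (rule 150): 10010101001111
Gen 2 (rule 106): 00101010011001
Gen 3 (rule 75): 11000000111010
Gen 4 (rule 150): 00100001010011
Gen 5 (rule 106): 01000010100111
Gen 6 (rule 75): 10011100001101
Gen 7 (rule 150): 11101010010001
Gen 8 (rule 106): 10110100100010
Gen 9 (rule 75): 00110001001100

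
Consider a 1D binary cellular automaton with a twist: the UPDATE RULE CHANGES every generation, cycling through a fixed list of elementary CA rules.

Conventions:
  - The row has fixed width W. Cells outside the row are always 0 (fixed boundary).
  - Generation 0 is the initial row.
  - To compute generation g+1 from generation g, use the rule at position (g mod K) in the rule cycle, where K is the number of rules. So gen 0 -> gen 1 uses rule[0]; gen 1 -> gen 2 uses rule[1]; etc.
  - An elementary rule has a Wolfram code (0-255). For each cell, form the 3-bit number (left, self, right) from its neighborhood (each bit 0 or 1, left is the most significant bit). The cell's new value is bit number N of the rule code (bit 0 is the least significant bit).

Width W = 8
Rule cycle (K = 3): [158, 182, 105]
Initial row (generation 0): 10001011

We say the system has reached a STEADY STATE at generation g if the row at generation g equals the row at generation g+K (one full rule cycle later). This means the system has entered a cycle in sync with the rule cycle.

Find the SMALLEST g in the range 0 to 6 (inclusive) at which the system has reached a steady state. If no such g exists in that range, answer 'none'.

Answer: none

Derivation:
Gen 0: 10001011
Gen 1 (rule 158): 11011010
Gen 2 (rule 182): 00100111
Gen 3 (rule 105): 10000101
Gen 4 (rule 158): 11001101
Gen 5 (rule 182): 00110011
Gen 6 (rule 105): 10110011
Gen 7 (rule 158): 10101110
Gen 8 (rule 182): 11110101
Gen 9 (rule 105): 10011010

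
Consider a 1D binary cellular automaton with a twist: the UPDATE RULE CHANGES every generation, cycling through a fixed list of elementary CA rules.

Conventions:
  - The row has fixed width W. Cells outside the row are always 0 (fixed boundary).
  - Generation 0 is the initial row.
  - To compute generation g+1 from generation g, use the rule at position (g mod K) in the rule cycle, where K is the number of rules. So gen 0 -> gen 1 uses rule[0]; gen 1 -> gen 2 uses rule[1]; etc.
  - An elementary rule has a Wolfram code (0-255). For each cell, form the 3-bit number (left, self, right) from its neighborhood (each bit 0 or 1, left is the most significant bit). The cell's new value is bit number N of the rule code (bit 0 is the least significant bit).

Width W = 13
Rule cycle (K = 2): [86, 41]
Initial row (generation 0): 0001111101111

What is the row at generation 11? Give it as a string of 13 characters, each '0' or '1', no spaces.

Answer: 1101110101111

Derivation:
Gen 0: 0001111101111
Gen 1 (rule 86): 0010000100001
Gen 2 (rule 41): 1000110001100
Gen 3 (rule 86): 1101011010110
Gen 4 (rule 41): 1010110101100
Gen 5 (rule 86): 1010010100110
Gen 6 (rule 41): 0100001000100
Gen 7 (rule 86): 1110011101110
Gen 8 (rule 41): 1000010011000
Gen 9 (rule 86): 1100111101100
Gen 10 (rule 41): 1000100011001
Gen 11 (rule 86): 1101110101111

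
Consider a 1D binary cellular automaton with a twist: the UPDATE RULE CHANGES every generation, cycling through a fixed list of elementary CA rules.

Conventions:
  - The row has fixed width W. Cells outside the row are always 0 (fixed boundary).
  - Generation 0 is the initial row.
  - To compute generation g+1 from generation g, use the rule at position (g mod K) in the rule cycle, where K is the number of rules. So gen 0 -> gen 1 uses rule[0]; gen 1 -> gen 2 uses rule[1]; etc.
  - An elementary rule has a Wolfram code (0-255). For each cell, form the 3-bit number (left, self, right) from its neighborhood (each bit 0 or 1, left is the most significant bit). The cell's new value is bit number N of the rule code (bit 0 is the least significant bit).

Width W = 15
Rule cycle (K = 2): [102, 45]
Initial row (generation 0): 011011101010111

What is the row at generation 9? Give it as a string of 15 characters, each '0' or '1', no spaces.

Answer: 000011010000101

Derivation:
Gen 0: 011011101010111
Gen 1 (rule 102): 101100111111001
Gen 2 (rule 45): 111000100000001
Gen 3 (rule 102): 001001100000011
Gen 4 (rule 45): 101001001111010
Gen 5 (rule 102): 111011010001110
Gen 6 (rule 45): 100110110101000
Gen 7 (rule 102): 101011011111000
Gen 8 (rule 45): 111110110000011
Gen 9 (rule 102): 000011010000101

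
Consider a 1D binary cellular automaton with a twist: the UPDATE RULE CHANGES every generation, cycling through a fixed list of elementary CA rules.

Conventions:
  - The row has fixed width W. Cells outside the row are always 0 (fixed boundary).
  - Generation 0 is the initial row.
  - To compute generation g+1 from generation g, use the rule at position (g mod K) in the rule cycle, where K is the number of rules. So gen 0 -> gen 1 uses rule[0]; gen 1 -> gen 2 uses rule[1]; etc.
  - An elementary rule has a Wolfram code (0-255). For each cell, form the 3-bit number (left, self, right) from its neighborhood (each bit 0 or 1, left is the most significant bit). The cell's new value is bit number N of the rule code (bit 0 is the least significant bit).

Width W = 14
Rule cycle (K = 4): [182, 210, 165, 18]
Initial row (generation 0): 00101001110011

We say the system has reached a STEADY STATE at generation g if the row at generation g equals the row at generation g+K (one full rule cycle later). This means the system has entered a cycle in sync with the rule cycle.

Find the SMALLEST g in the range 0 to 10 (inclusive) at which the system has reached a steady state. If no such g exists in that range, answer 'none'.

Gen 0: 00101001110011
Gen 1 (rule 182): 01111110101100
Gen 2 (rule 210): 10111110000110
Gen 3 (rule 165): 11011100110000
Gen 4 (rule 18): 00000011001000
Gen 5 (rule 182): 00000100111100
Gen 6 (rule 210): 00001011011110
Gen 7 (rule 165): 11101100101100
Gen 8 (rule 18): 00000011000010
Gen 9 (rule 182): 00000100100111
Gen 10 (rule 210): 00001011011011
Gen 11 (rule 165): 11101100100100
Gen 12 (rule 18): 00000011011010
Gen 13 (rule 182): 00000100100111
Gen 14 (rule 210): 00001011011011

Answer: 9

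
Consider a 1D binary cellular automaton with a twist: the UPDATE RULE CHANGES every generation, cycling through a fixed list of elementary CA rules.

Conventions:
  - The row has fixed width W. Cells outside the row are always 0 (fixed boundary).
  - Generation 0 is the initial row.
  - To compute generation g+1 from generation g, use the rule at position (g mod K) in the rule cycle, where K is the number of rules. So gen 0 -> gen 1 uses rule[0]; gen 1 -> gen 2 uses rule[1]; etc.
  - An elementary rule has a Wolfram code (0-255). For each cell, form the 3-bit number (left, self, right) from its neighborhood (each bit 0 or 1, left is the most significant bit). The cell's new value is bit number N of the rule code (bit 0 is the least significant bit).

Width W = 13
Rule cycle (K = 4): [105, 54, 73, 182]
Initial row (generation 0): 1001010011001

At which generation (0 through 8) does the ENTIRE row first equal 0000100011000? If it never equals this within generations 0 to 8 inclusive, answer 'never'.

Gen 0: 1001010011001
Gen 1 (rule 105): 0000100011000
Gen 2 (rule 54): 0001110100100
Gen 3 (rule 73): 1101010000001
Gen 4 (rule 182): 0011111000011
Gen 5 (rule 105): 1010001011011
Gen 6 (rule 54): 1111011100100
Gen 7 (rule 73): 1001010100001
Gen 8 (rule 182): 1111111110011

Answer: 1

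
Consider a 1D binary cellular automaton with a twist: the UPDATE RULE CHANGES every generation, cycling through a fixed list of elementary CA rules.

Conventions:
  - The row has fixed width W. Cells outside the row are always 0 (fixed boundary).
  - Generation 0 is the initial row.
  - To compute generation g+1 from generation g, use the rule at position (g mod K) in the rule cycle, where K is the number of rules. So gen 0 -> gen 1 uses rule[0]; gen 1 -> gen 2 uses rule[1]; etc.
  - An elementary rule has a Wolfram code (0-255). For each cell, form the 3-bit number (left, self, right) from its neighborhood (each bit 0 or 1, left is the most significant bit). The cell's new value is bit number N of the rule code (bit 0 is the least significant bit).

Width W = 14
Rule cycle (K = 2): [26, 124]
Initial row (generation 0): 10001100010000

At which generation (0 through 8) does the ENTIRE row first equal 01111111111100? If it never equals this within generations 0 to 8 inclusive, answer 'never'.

Answer: 2

Derivation:
Gen 0: 10001100010000
Gen 1 (rule 26): 01011010101000
Gen 2 (rule 124): 01111111111100
Gen 3 (rule 26): 11000000000010
Gen 4 (rule 124): 11100000000011
Gen 5 (rule 26): 10010000000110
Gen 6 (rule 124): 11011000000111
Gen 7 (rule 26): 10010100001100
Gen 8 (rule 124): 11011110001110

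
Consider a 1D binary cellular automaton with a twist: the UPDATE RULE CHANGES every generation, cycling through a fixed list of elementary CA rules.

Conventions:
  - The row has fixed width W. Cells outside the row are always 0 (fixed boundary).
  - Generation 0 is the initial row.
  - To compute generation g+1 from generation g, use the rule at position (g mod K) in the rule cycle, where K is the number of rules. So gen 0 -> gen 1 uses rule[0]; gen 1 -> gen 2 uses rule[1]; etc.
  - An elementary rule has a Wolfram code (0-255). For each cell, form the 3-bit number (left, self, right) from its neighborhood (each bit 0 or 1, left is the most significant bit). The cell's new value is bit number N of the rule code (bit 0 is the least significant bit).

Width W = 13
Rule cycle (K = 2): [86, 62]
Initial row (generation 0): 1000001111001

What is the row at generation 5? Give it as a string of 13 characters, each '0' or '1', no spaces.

Answer: 0001000001011

Derivation:
Gen 0: 1000001111001
Gen 1 (rule 86): 1100010001111
Gen 2 (rule 62): 1010111011000
Gen 3 (rule 86): 1010001001100
Gen 4 (rule 62): 1111011111010
Gen 5 (rule 86): 0001000001011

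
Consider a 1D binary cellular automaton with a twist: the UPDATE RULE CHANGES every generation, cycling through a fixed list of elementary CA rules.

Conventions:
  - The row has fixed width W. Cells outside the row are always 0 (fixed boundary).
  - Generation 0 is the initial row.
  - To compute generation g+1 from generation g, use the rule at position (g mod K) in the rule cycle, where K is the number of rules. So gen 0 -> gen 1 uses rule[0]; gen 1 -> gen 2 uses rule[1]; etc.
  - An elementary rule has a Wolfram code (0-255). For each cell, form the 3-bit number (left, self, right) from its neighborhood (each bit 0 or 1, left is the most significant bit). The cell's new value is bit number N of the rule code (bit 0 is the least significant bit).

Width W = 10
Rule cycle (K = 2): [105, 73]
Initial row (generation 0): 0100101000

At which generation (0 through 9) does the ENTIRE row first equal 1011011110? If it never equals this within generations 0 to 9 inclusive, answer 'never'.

Answer: never

Derivation:
Gen 0: 0100101000
Gen 1 (rule 105): 0000010011
Gen 2 (rule 73): 1111000011
Gen 3 (rule 105): 1001011011
Gen 4 (rule 73): 0000011011
Gen 5 (rule 105): 1111011111
Gen 6 (rule 73): 1001010001
Gen 7 (rule 105): 0000100100
Gen 8 (rule 73): 1110000001
Gen 9 (rule 105): 1010111100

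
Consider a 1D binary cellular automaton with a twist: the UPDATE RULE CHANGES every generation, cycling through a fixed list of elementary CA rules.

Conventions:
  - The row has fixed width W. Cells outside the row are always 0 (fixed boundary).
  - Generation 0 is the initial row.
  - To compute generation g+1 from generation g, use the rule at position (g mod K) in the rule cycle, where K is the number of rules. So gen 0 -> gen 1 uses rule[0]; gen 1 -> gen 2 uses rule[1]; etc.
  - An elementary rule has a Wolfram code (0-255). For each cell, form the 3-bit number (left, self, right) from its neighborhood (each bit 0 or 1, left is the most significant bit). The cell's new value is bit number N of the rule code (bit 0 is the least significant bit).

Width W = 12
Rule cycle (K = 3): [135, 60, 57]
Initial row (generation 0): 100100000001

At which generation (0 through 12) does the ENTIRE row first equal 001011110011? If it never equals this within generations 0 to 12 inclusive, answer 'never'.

Gen 0: 100100000001
Gen 1 (rule 135): 101101111111
Gen 2 (rule 60): 111011000000
Gen 3 (rule 57): 100110111111
Gen 4 (rule 135): 101000011110
Gen 5 (rule 60): 111100010001
Gen 6 (rule 57): 100011001100
Gen 7 (rule 135): 101100010001
Gen 8 (rule 60): 111010011001
Gen 9 (rule 57): 100101010100
Gen 10 (rule 135): 101101010101
Gen 11 (rule 60): 111011111111
Gen 12 (rule 57): 100110000000

Answer: never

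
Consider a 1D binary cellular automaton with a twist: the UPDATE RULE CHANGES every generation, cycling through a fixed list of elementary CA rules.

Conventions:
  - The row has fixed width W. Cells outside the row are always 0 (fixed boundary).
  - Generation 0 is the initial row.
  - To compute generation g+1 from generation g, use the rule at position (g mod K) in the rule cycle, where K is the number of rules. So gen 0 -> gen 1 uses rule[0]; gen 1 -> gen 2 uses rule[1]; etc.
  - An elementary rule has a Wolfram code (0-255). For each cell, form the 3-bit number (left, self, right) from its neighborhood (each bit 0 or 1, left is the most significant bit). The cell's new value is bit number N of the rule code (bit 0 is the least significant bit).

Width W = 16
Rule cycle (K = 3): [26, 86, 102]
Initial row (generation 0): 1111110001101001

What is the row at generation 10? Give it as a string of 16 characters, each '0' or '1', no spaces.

Gen 0: 1111110001101001
Gen 1 (rule 26): 1000001011000110
Gen 2 (rule 86): 1100011001101011
Gen 3 (rule 102): 0100101010111101
Gen 4 (rule 26): 1011000000100000
Gen 5 (rule 86): 1001100001110000
Gen 6 (rule 102): 1010100010010000
Gen 7 (rule 26): 0000010101101000
Gen 8 (rule 86): 0000110100101100
Gen 9 (rule 102): 0001011101110100
Gen 10 (rule 26): 0010010001000010

Answer: 0010010001000010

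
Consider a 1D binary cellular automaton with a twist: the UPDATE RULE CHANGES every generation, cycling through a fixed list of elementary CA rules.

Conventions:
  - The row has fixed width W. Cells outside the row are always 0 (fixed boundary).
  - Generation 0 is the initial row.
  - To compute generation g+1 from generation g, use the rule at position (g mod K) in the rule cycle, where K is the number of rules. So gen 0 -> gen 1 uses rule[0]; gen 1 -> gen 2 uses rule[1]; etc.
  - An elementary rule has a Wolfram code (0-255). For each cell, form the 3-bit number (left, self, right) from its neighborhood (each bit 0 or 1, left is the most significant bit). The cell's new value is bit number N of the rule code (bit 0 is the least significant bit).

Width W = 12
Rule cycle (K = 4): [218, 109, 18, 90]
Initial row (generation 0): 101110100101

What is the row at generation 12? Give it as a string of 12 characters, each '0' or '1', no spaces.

Answer: 001111111100

Derivation:
Gen 0: 101110100101
Gen 1 (rule 218): 001110011000
Gen 2 (rule 109): 101010011011
Gen 3 (rule 18): 000001100000
Gen 4 (rule 90): 000011110000
Gen 5 (rule 218): 000111111000
Gen 6 (rule 109): 110100001011
Gen 7 (rule 18): 000010010000
Gen 8 (rule 90): 000101101000
Gen 9 (rule 218): 001001100100
Gen 10 (rule 109): 101001100101
Gen 11 (rule 18): 000110011000
Gen 12 (rule 90): 001111111100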